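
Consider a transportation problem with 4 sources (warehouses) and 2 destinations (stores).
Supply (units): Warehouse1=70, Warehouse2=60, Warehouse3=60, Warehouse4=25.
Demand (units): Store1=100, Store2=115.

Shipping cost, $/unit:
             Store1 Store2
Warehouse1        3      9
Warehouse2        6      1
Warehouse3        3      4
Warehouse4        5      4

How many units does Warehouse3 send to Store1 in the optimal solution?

The minimum-cost plan:
  Warehouse1→Store1: 70 × $3 = $210
  Warehouse2→Store2: 60 × $1 = $60
  Warehouse3→Store1: 30 × $3 = $90
  Warehouse3→Store2: 30 × $4 = $120
  Warehouse4→Store2: 25 × $4 = $100
Total cost = $580.
So Warehouse3→Store1 carries 30 units.

30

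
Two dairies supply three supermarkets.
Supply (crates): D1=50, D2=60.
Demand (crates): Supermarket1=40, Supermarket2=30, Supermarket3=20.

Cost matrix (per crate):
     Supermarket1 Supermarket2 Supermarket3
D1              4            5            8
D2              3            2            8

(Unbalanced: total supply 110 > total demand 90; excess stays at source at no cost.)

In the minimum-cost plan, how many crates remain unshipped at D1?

An optimal plan:
  D1 to Supermarket1: 10 × 4 = 40
  D1 to Supermarket3: 20 × 8 = 160
  D2 to Supermarket1: 30 × 3 = 90
  D2 to Supermarket2: 30 × 2 = 60
Total cost = 350.
D1 ships 30 of its 50, leaving 20.

20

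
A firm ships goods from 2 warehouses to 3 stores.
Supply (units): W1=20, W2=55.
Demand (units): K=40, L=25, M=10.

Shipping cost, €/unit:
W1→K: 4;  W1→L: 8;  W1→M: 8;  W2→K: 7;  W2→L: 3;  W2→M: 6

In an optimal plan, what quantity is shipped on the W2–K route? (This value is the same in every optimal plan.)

20

Solving gives:
  W1–K: 20 × €4 = €80
  W2–K: 20 × €7 = €140
  W2–L: 25 × €3 = €75
  W2–M: 10 × €6 = €60
Total cost = €355.
So W2→K carries 20 units.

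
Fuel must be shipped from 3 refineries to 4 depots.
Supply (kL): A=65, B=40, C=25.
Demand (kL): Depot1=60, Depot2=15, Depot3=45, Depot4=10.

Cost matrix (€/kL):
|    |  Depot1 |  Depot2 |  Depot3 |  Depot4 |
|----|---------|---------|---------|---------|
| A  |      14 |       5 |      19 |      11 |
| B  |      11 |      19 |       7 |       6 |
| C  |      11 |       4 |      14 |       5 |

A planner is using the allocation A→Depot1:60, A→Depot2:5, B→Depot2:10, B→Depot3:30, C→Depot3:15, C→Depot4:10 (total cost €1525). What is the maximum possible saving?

240

Current plan cost = 60·14 + 5·5 + 10·19 + 30·7 + 15·14 + 10·5 = €1525.
Optimal plan:
  A to Depot1: 50 kL
  A to Depot2: 15 kL
  B to Depot3: 40 kL
  C to Depot1: 10 kL
  C to Depot3: 5 kL
  C to Depot4: 10 kL
Optimal cost = €1285.
Saving = 1525 − 1285 = €240.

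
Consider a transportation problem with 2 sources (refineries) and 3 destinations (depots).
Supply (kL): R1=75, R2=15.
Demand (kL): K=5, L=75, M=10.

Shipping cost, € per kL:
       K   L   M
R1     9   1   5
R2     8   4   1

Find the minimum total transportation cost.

A cheapest plan:
  R1→L: 75 × €1 = €75
  R2→K: 5 × €8 = €40
  R2→M: 10 × €1 = €10
Total = 75 + 40 + 10 = €125.

125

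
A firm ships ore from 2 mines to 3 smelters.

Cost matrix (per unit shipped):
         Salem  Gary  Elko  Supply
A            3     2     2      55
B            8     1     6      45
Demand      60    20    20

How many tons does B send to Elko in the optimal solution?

Optimal shipments:
  A->Salem: 55 × 3 = 165
  B->Salem: 5 × 8 = 40
  B->Gary: 20 × 1 = 20
  B->Elko: 20 × 6 = 120
Total cost = 345.
So B→Elko carries 20 tons.

20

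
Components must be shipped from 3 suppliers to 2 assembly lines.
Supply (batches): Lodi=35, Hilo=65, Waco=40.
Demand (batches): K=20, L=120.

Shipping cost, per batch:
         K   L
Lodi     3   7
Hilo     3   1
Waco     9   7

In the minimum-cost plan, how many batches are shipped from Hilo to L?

65

The minimum-cost plan:
  Lodi→K: 20 batches
  Lodi→L: 15 batches
  Hilo→L: 65 batches
  Waco→L: 40 batches
Total cost = 510.
So Hilo→L carries 65 batches.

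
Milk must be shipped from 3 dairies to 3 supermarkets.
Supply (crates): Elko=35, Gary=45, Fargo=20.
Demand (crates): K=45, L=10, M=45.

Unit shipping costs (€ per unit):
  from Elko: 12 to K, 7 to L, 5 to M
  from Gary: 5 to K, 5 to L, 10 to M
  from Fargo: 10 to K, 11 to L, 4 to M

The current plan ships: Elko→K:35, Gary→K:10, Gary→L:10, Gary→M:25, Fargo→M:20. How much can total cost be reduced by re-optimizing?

350

Current plan cost = 35·12 + 10·5 + 10·5 + 25·10 + 20·4 = €850.
Optimal plan:
  Elko->L: 10 × €7 = €70
  Elko->M: 25 × €5 = €125
  Gary->K: 45 × €5 = €225
  Fargo->M: 20 × €4 = €80
Optimal cost = €500.
Saving = 850 − 500 = €350.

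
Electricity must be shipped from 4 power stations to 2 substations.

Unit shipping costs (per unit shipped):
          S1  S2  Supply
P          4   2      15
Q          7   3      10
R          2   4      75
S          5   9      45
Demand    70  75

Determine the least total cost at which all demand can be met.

535

A cheapest plan:
  P to S2: 15 × 2 = 30
  Q to S2: 10 × 3 = 30
  R to S1: 25 × 2 = 50
  R to S2: 50 × 4 = 200
  S to S1: 45 × 5 = 225
Total = 30 + 30 + 50 + 200 + 225 = 535.
(Supply check: P ships 15; Q ships 10; R ships 75; S ships 45.)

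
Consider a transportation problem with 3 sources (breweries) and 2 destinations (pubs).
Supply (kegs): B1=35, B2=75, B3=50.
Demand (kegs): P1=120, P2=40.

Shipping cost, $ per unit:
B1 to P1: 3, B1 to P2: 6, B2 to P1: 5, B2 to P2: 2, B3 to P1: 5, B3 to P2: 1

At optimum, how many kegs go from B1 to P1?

35

Optimal shipments:
  B1->P1: 35 × $3 = $105
  B2->P1: 75 × $5 = $375
  B3->P1: 10 × $5 = $50
  B3->P2: 40 × $1 = $40
Total cost = $570.
So B1→P1 carries 35 kegs.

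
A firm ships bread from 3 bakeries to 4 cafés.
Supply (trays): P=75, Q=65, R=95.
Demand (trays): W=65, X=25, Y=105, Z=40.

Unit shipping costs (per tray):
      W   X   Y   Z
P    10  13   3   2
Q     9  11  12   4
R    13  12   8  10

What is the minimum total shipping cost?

1630

One minimum-cost allocation:
  P->Y: 35 × 3 = 105
  P->Z: 40 × 2 = 80
  Q->W: 65 × 9 = 585
  R->X: 25 × 12 = 300
  R->Y: 70 × 8 = 560
Total = 105 + 80 + 585 + 300 + 560 = 1630.
(Supply check: P ships 75; Q ships 65; R ships 95.)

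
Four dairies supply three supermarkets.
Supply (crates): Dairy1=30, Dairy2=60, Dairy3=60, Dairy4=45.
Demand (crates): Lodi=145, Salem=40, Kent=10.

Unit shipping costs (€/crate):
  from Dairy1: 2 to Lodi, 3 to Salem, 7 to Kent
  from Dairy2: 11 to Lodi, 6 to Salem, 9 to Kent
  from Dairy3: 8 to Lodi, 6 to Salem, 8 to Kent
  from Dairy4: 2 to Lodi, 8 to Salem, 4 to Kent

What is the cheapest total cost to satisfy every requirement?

1070

One minimum-cost allocation:
  Dairy1–Lodi: 30 × €2 = €60
  Dairy2–Lodi: 10 × €11 = €110
  Dairy2–Salem: 40 × €6 = €240
  Dairy2–Kent: 10 × €9 = €90
  Dairy3–Lodi: 60 × €8 = €480
  Dairy4–Lodi: 45 × €2 = €90
Total = 60 + 110 + 240 + 90 + 480 + 90 = €1070.
(Supply check: Dairy1 ships 30; Dairy2 ships 60; Dairy3 ships 60; Dairy4 ships 45.)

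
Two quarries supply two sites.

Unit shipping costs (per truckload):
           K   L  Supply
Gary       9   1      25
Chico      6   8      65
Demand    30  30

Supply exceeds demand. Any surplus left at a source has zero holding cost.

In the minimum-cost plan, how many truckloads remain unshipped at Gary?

0

Minimum-cost shipments:
  Gary to L: 25 truckloads
  Chico to K: 30 truckloads
  Chico to L: 5 truckloads
Total cost = 245.
Gary ships 25 of its 25, leaving 0.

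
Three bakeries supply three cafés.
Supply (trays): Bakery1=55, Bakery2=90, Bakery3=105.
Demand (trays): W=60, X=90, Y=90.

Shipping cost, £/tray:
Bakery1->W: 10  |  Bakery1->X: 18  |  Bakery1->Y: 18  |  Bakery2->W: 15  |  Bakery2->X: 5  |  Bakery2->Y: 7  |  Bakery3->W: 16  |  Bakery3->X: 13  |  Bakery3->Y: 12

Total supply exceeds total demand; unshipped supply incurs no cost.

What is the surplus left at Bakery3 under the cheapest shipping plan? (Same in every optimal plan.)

10

An optimal plan:
  Bakery1 to W: 55 trays
  Bakery2 to X: 90 trays
  Bakery3 to W: 5 trays
  Bakery3 to Y: 90 trays
Total cost = £2160.
Bakery3 ships 95 of its 105, leaving 10.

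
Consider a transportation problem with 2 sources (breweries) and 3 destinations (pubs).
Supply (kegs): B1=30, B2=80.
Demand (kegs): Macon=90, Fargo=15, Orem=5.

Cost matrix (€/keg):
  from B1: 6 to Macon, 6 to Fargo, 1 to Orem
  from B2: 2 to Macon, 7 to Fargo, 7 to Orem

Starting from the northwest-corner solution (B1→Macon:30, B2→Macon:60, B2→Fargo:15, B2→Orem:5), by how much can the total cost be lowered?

125

Current plan cost = 30·6 + 60·2 + 15·7 + 5·7 = €440.
Optimal plan:
  B1 to Macon: 10 × €6 = €60
  B1 to Fargo: 15 × €6 = €90
  B1 to Orem: 5 × €1 = €5
  B2 to Macon: 80 × €2 = €160
Optimal cost = €315.
Saving = 440 − 315 = €125.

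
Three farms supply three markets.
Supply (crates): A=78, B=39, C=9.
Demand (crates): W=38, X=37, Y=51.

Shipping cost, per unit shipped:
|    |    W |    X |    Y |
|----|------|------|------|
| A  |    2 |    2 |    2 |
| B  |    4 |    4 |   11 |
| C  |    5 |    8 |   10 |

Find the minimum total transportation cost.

A cheapest plan:
  A->X: 27 × 2 = 54
  A->Y: 51 × 2 = 102
  B->W: 29 × 4 = 116
  B->X: 10 × 4 = 40
  C->W: 9 × 5 = 45
Total = 54 + 102 + 116 + 40 + 45 = 357.
(Supply check: A ships 78; B ships 39; C ships 9.)

357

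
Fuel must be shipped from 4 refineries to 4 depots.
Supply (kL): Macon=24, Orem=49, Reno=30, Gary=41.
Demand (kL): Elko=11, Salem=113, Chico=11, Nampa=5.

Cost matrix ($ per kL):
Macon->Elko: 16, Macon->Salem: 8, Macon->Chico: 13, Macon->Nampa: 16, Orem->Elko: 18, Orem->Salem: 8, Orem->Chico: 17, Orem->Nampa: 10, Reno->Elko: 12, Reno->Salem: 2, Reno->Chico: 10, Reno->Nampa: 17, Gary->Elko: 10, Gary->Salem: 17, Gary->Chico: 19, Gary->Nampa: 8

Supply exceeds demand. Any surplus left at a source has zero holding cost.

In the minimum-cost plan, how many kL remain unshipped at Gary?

4

Minimum-cost shipments:
  Macon–Salem: 24 × $8 = $192
  Orem–Salem: 49 × $8 = $392
  Reno–Salem: 30 × $2 = $60
  Gary–Elko: 11 × $10 = $110
  Gary–Salem: 10 × $17 = $170
  Gary–Chico: 11 × $19 = $209
  Gary–Nampa: 5 × $8 = $40
Total cost = $1173.
Gary ships 37 of its 41, leaving 4.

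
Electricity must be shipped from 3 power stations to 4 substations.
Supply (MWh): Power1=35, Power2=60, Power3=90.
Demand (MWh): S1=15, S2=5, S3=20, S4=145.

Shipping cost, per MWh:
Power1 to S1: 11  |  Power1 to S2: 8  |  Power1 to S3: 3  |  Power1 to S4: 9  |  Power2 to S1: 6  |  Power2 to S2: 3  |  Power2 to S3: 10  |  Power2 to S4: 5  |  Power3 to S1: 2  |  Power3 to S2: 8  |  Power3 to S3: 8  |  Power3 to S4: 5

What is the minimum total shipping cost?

890

A cheapest plan:
  Power1–S3: 20 × 3 = 60
  Power1–S4: 15 × 9 = 135
  Power2–S2: 5 × 3 = 15
  Power2–S4: 55 × 5 = 275
  Power3–S1: 15 × 2 = 30
  Power3–S4: 75 × 5 = 375
Total = 60 + 135 + 15 + 275 + 30 + 375 = 890.
(Supply check: Power1 ships 35; Power2 ships 60; Power3 ships 90.)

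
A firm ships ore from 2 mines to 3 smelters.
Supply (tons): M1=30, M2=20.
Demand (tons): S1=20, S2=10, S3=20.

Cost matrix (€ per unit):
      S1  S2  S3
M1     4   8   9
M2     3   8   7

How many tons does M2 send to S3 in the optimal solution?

Optimal shipments:
  M1->S1: 20 tons
  M1->S2: 10 tons
  M2->S3: 20 tons
Total cost = €300.
So M2→S3 carries 20 tons.

20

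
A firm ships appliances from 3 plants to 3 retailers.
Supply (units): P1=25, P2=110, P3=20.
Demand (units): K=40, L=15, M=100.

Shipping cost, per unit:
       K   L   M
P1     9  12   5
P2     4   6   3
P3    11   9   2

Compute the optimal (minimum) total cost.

580

One minimum-cost allocation:
  P1–M: 25 × 5 = 125
  P2–K: 40 × 4 = 160
  P2–L: 15 × 6 = 90
  P2–M: 55 × 3 = 165
  P3–M: 20 × 2 = 40
Total = 125 + 160 + 90 + 165 + 40 = 580.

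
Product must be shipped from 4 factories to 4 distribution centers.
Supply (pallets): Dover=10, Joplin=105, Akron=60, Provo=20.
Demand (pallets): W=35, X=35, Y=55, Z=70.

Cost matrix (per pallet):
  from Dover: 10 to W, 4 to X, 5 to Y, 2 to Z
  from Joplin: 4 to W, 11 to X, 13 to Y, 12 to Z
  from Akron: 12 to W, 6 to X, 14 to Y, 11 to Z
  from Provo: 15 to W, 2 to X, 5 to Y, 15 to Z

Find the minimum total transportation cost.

1620

An optimal shipping plan:
  Dover to Z: 10 × 2 = 20
  Joplin to W: 35 × 4 = 140
  Joplin to Y: 35 × 13 = 455
  Joplin to Z: 35 × 12 = 420
  Akron to X: 35 × 6 = 210
  Akron to Z: 25 × 11 = 275
  Provo to Y: 20 × 5 = 100
Total = 20 + 140 + 455 + 420 + 210 + 275 + 100 = 1620.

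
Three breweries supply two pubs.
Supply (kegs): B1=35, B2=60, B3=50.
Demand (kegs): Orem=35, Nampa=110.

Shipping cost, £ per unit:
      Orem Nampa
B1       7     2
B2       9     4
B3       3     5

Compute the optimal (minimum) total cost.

490

Optimal allocation:
  B1→Nampa: 35 kegs
  B2→Nampa: 60 kegs
  B3→Orem: 35 kegs
  B3→Nampa: 15 kegs
Total cost = £490.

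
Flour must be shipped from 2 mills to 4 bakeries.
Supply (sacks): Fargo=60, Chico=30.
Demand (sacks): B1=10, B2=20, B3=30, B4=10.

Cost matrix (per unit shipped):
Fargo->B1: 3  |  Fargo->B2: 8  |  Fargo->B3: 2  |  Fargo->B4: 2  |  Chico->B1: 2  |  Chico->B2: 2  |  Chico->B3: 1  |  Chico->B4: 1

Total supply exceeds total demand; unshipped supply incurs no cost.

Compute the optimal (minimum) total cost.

Optimal allocation:
  Fargo→B1: 10 × 3 = 30
  Fargo→B3: 30 × 2 = 60
  Chico→B2: 20 × 2 = 40
  Chico→B4: 10 × 1 = 10
Total = 30 + 60 + 40 + 10 = 140.

140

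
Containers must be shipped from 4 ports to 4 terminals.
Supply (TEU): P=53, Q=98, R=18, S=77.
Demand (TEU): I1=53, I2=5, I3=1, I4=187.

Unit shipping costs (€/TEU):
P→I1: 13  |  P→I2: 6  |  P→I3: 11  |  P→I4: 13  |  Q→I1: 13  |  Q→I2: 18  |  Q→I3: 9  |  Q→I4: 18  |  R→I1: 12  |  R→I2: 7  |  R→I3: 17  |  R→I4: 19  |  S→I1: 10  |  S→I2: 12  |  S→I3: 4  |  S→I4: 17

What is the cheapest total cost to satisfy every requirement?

3660

An optimal shipping plan:
  P–I4: 53 × €13 = €689
  Q–I4: 98 × €18 = €1764
  R–I1: 13 × €12 = €156
  R–I2: 5 × €7 = €35
  S–I1: 40 × €10 = €400
  S–I3: 1 × €4 = €4
  S–I4: 36 × €17 = €612
Total = 689 + 1764 + 156 + 35 + 400 + 4 + 612 = €3660.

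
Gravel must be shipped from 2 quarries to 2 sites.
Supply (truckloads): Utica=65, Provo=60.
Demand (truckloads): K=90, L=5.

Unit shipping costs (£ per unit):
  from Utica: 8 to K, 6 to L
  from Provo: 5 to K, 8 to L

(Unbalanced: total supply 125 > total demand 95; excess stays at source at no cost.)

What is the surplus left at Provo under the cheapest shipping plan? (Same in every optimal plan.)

0

An optimal plan:
  Utica to K: 30 × £8 = £240
  Utica to L: 5 × £6 = £30
  Provo to K: 60 × £5 = £300
Total cost = £570.
Provo ships 60 of its 60, leaving 0.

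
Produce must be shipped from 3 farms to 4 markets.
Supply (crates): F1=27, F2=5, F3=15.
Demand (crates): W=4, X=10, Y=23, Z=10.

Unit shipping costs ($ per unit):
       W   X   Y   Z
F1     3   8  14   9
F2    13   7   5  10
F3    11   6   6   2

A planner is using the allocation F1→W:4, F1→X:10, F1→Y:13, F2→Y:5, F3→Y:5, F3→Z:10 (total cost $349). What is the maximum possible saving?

Current plan cost = 4·3 + 10·8 + 13·14 + 5·5 + 5·6 + 10·2 = $349.
Optimal plan:
  F1->W: 4 × $3 = $12
  F1->X: 10 × $8 = $80
  F1->Y: 3 × $14 = $42
  F1->Z: 10 × $9 = $90
  F2->Y: 5 × $5 = $25
  F3->Y: 15 × $6 = $90
Optimal cost = $339.
Saving = 349 − 339 = $10.

10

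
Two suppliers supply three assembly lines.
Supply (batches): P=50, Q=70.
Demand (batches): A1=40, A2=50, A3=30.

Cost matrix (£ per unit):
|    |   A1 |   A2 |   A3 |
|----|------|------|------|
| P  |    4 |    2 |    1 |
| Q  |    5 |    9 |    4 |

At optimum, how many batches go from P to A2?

The minimum-cost plan:
  P to A2: 50 × £2 = £100
  Q to A1: 40 × £5 = £200
  Q to A3: 30 × £4 = £120
Total cost = £420.
So P→A2 carries 50 batches.

50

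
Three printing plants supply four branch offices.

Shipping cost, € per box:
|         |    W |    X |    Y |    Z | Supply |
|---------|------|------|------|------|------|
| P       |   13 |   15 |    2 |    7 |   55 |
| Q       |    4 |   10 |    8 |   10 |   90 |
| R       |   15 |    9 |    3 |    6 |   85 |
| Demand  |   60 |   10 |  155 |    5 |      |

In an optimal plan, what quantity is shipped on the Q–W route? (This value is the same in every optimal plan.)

The minimum-cost plan:
  P→Y: 55 boxes
  Q→W: 60 boxes
  Q→X: 10 boxes
  Q→Y: 15 boxes
  Q→Z: 5 boxes
  R→Y: 85 boxes
Total cost = €875.
So Q→W carries 60 boxes.

60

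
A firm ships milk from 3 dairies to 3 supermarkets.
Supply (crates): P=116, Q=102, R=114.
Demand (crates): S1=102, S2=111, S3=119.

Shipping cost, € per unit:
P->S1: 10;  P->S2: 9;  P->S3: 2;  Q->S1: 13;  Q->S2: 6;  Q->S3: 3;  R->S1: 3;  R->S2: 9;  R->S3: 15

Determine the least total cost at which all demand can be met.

1249

Optimal allocation:
  P→S3: 116 crates
  Q→S2: 99 crates
  Q→S3: 3 crates
  R→S1: 102 crates
  R→S2: 12 crates
Total cost = €1249.
(Supply check: P ships 116; Q ships 102; R ships 114.)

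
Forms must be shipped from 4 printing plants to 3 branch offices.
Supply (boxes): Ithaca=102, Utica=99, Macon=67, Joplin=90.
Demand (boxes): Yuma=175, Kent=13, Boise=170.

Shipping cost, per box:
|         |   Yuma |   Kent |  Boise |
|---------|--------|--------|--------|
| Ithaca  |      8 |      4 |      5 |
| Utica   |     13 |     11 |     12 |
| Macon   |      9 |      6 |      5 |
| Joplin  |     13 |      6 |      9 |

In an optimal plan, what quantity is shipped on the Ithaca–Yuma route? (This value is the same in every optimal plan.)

76

The minimum-cost plan:
  Ithaca→Yuma: 76 × 8 = 608
  Ithaca→Boise: 26 × 5 = 130
  Utica→Yuma: 99 × 13 = 1287
  Macon→Boise: 67 × 5 = 335
  Joplin→Kent: 13 × 6 = 78
  Joplin→Boise: 77 × 9 = 693
Total cost = 3131.
So Ithaca→Yuma carries 76 boxes.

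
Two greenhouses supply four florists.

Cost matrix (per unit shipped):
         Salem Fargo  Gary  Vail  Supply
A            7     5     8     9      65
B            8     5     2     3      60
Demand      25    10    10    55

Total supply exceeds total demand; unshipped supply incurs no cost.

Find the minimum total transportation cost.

A cheapest plan:
  A to Salem: 25 × 7 = 175
  A to Fargo: 10 × 5 = 50
  A to Gary: 5 × 8 = 40
  B to Gary: 5 × 2 = 10
  B to Vail: 55 × 3 = 165
Total = 175 + 50 + 40 + 10 + 165 = 440.

440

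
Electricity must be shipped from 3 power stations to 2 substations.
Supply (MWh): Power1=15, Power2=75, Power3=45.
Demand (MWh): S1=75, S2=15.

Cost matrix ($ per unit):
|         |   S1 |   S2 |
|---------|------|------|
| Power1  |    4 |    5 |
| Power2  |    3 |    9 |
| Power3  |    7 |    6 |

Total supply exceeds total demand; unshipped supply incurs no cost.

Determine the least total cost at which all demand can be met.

300

An optimal shipping plan:
  Power1->S2: 15 × $5 = $75
  Power2->S1: 75 × $3 = $225
Total = 75 + 225 = $300.
(Supply check: Power1 ships 15; Power2 ships 75; Power3 ships 0.)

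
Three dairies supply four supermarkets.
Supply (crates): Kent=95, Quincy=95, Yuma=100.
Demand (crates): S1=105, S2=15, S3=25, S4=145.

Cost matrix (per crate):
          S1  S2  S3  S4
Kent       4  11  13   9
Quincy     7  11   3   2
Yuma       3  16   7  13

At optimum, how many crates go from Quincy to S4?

95

The minimum-cost plan:
  Kent–S1: 30 × 4 = 120
  Kent–S2: 15 × 11 = 165
  Kent–S4: 50 × 9 = 450
  Quincy–S4: 95 × 2 = 190
  Yuma–S1: 75 × 3 = 225
  Yuma–S3: 25 × 7 = 175
Total cost = 1325.
So Quincy→S4 carries 95 crates.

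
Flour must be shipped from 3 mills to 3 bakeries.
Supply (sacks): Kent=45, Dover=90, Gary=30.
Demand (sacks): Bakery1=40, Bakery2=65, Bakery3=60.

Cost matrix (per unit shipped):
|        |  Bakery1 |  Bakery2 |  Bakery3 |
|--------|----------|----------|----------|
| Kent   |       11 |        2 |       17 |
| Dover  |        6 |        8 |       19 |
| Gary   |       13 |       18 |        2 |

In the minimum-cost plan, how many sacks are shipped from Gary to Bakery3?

30

The minimum-cost plan:
  Kent to Bakery2: 45 × 2 = 90
  Dover to Bakery1: 40 × 6 = 240
  Dover to Bakery2: 20 × 8 = 160
  Dover to Bakery3: 30 × 19 = 570
  Gary to Bakery3: 30 × 2 = 60
Total cost = 1120.
So Gary→Bakery3 carries 30 sacks.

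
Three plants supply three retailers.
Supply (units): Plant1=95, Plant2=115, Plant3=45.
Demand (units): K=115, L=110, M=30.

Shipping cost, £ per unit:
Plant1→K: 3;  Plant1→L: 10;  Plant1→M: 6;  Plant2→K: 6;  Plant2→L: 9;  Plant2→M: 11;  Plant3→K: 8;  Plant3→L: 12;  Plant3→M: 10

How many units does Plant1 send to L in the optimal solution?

The minimum-cost plan:
  Plant1 to K: 95 × £3 = £285
  Plant2 to K: 5 × £6 = £30
  Plant2 to L: 110 × £9 = £990
  Plant3 to K: 15 × £8 = £120
  Plant3 to M: 30 × £10 = £300
Total cost = £1725.
The route Plant1→L is not used.

0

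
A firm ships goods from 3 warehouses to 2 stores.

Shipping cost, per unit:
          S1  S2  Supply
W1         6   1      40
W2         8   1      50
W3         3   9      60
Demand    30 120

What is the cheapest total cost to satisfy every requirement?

One minimum-cost allocation:
  W1–S2: 40 units
  W2–S2: 50 units
  W3–S1: 30 units
  W3–S2: 30 units
Total cost = 450.
(Supply check: W1 ships 40; W2 ships 50; W3 ships 60.)

450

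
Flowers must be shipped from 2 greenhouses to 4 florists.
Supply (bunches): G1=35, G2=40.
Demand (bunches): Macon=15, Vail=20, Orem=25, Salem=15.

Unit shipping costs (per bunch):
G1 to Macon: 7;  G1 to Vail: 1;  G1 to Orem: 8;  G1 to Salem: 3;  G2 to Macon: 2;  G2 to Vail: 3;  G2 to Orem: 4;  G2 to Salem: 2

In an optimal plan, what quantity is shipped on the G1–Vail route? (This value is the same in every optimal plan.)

20

Solving gives:
  G1→Vail: 20 × 1 = 20
  G1→Salem: 15 × 3 = 45
  G2→Macon: 15 × 2 = 30
  G2→Orem: 25 × 4 = 100
Total cost = 195.
So G1→Vail carries 20 bunches.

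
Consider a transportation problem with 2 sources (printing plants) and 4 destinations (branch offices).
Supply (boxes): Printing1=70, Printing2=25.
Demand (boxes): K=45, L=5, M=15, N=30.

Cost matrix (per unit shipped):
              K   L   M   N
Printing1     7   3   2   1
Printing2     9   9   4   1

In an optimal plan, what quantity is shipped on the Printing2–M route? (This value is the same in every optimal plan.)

0

Solving gives:
  Printing1 to K: 45 × 7 = 315
  Printing1 to L: 5 × 3 = 15
  Printing1 to M: 15 × 2 = 30
  Printing1 to N: 5 × 1 = 5
  Printing2 to N: 25 × 1 = 25
Total cost = 390.
The route Printing2→M is not used.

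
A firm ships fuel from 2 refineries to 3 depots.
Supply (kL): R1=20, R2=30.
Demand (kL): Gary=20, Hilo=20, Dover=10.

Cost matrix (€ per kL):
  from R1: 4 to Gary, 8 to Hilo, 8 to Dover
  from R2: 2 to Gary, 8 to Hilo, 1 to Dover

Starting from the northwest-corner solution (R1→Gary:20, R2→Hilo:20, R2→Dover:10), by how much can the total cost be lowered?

40

Current plan cost = 20·4 + 20·8 + 10·1 = €250.
Optimal plan:
  R1→Hilo: 20 kL
  R2→Gary: 20 kL
  R2→Dover: 10 kL
Optimal cost = €210.
Saving = 250 − 210 = €40.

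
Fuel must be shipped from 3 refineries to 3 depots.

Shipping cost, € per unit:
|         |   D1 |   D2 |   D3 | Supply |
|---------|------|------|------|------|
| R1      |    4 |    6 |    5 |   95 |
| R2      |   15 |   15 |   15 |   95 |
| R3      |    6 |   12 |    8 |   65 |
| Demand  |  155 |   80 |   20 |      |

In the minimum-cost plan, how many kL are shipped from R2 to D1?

Optimal shipments:
  R1 to D1: 90 × €4 = €360
  R1 to D3: 5 × €5 = €25
  R2 to D2: 80 × €15 = €1200
  R2 to D3: 15 × €15 = €225
  R3 to D1: 65 × €6 = €390
Total cost = €2200.
The route R2→D1 is not used.

0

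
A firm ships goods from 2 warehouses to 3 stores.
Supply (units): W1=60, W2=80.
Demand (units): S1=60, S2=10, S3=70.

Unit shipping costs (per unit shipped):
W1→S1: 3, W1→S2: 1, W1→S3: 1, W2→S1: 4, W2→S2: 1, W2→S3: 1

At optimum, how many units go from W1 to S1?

Optimal shipments:
  W1->S1: 60 × 3 = 180
  W2->S2: 10 × 1 = 10
  W2->S3: 70 × 1 = 70
Total cost = 260.
So W1→S1 carries 60 units.

60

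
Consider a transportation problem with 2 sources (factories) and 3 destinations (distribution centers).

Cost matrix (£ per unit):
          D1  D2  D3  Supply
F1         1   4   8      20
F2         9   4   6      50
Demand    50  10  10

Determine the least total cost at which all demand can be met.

390

One minimum-cost allocation:
  F1 to D1: 20 pallets
  F2 to D1: 30 pallets
  F2 to D2: 10 pallets
  F2 to D3: 10 pallets
Total cost = £390.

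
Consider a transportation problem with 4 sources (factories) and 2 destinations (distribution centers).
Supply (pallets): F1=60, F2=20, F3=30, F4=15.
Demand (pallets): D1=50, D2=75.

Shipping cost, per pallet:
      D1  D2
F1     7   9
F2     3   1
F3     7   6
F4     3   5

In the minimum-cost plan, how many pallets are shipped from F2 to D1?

0

The minimum-cost plan:
  F1–D1: 50 × 7 = 350
  F1–D2: 10 × 9 = 90
  F2–D2: 20 × 1 = 20
  F3–D2: 30 × 6 = 180
  F4–D2: 15 × 5 = 75
Total cost = 715.
The route F2→D1 is not used.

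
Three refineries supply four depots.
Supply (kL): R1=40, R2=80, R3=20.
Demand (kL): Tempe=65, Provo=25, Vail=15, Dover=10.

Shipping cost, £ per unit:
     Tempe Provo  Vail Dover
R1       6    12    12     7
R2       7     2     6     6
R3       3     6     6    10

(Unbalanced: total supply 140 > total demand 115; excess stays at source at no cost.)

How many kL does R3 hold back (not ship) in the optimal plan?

An optimal plan:
  R1→Tempe: 40 × £6 = £240
  R2→Tempe: 5 × £7 = £35
  R2→Provo: 25 × £2 = £50
  R2→Vail: 15 × £6 = £90
  R2→Dover: 10 × £6 = £60
  R3→Tempe: 20 × £3 = £60
Total cost = £535.
R3 ships 20 of its 20, leaving 0.

0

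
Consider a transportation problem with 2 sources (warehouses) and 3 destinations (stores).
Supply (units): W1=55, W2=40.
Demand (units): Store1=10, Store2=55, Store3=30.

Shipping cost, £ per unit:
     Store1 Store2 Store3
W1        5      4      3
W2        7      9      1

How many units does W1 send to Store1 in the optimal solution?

0

Optimal shipments:
  W1–Store2: 55 units
  W2–Store1: 10 units
  W2–Store3: 30 units
Total cost = £320.
The route W1→Store1 is not used.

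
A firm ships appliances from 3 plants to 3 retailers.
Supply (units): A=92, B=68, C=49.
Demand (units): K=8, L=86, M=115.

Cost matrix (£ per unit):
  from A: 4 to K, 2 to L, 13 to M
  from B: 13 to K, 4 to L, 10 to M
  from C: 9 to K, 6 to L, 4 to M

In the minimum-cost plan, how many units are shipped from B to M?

66

The minimum-cost plan:
  A->K: 8 × £4 = £32
  A->L: 84 × £2 = £168
  B->L: 2 × £4 = £8
  B->M: 66 × £10 = £660
  C->M: 49 × £4 = £196
Total cost = £1064.
So B→M carries 66 units.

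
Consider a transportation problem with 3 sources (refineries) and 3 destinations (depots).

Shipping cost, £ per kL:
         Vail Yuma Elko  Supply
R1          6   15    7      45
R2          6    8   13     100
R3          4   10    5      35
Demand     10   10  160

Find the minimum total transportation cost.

1670

One minimum-cost allocation:
  R1→Elko: 45 kL
  R2→Vail: 10 kL
  R2→Yuma: 10 kL
  R2→Elko: 80 kL
  R3→Elko: 35 kL
Total cost = £1670.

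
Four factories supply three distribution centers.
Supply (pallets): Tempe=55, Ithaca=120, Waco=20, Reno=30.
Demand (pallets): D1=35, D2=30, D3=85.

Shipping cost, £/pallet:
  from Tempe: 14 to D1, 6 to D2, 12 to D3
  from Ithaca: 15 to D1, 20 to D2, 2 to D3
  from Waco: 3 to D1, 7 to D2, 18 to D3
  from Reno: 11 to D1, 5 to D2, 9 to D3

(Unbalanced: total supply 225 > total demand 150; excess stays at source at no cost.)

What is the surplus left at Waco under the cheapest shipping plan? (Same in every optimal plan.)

0

Minimum-cost shipments:
  Tempe→D2: 15 × £6 = £90
  Ithaca→D3: 85 × £2 = £170
  Waco→D1: 20 × £3 = £60
  Reno→D1: 15 × £11 = £165
  Reno→D2: 15 × £5 = £75
Total cost = £560.
Waco ships 20 of its 20, leaving 0.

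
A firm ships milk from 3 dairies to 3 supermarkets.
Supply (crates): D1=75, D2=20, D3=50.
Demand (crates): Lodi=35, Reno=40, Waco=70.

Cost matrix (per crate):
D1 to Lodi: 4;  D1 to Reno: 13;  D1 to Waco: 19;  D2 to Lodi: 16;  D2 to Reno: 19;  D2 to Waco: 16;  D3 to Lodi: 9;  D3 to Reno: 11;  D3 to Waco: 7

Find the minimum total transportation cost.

1330

An optimal shipping plan:
  D1→Lodi: 35 × 4 = 140
  D1→Reno: 40 × 13 = 520
  D2→Waco: 20 × 16 = 320
  D3→Waco: 50 × 7 = 350
Total = 140 + 520 + 320 + 350 = 1330.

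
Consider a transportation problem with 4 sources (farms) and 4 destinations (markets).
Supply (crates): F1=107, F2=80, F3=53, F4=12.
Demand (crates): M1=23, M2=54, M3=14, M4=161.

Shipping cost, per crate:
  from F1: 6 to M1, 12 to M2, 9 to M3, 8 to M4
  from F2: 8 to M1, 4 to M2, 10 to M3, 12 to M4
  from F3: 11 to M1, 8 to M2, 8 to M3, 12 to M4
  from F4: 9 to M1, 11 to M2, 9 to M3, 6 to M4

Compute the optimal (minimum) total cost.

An optimal shipping plan:
  F1 to M4: 107 crates
  F2 to M1: 23 crates
  F2 to M2: 54 crates
  F2 to M4: 3 crates
  F3 to M3: 14 crates
  F3 to M4: 39 crates
  F4 to M4: 12 crates
Total cost = 1944.

1944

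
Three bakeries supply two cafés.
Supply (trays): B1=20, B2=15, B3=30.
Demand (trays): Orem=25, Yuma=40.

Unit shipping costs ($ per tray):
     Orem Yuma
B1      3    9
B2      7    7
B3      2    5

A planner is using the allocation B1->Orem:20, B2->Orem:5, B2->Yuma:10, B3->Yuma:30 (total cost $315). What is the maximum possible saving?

Current plan cost = 20·3 + 5·7 + 10·7 + 30·5 = $315.
Optimal plan:
  B1–Orem: 20 × $3 = $60
  B2–Yuma: 15 × $7 = $105
  B3–Orem: 5 × $2 = $10
  B3–Yuma: 25 × $5 = $125
Optimal cost = $300.
Saving = 315 − 300 = $15.

15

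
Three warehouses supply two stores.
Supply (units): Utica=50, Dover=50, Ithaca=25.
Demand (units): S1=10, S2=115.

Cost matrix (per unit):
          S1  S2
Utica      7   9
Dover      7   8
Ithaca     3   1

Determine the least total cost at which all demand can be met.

855

A cheapest plan:
  Utica->S1: 10 × 7 = 70
  Utica->S2: 40 × 9 = 360
  Dover->S2: 50 × 8 = 400
  Ithaca->S2: 25 × 1 = 25
Total = 70 + 360 + 400 + 25 = 855.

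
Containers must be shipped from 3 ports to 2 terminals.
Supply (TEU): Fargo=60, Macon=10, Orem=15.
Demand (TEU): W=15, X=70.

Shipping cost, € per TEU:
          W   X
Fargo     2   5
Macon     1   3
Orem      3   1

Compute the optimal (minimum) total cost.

One minimum-cost allocation:
  Fargo to W: 15 × €2 = €30
  Fargo to X: 45 × €5 = €225
  Macon to X: 10 × €3 = €30
  Orem to X: 15 × €1 = €15
Total = 30 + 225 + 30 + 15 = €300.
(Supply check: Fargo ships 60; Macon ships 10; Orem ships 15.)

300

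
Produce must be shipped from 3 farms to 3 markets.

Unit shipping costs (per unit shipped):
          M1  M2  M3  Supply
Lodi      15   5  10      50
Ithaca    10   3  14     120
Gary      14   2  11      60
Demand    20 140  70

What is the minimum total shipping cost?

1300

A cheapest plan:
  Lodi to M3: 50 crates
  Ithaca to M1: 20 crates
  Ithaca to M2: 100 crates
  Gary to M2: 40 crates
  Gary to M3: 20 crates
Total cost = 1300.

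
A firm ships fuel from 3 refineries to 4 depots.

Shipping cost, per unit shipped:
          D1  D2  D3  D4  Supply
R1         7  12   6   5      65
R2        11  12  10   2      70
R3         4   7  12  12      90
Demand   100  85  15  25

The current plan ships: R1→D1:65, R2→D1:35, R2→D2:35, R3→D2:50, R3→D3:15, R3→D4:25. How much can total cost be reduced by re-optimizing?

580

Current plan cost = 65·7 + 35·11 + 35·12 + 50·7 + 15·12 + 25·12 = 2090.
Optimal plan:
  R1→D1: 50 kL
  R1→D3: 15 kL
  R2→D2: 45 kL
  R2→D4: 25 kL
  R3→D1: 50 kL
  R3→D2: 40 kL
Optimal cost = 1510.
Saving = 2090 − 1510 = 580.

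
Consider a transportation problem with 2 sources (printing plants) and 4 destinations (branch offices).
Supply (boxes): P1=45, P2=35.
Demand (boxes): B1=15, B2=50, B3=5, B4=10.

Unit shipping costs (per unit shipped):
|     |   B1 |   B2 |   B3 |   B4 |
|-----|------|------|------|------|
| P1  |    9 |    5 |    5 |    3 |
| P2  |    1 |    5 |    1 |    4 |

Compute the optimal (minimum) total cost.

An optimal shipping plan:
  P1->B2: 35 × 5 = 175
  P1->B4: 10 × 3 = 30
  P2->B1: 15 × 1 = 15
  P2->B2: 15 × 5 = 75
  P2->B3: 5 × 1 = 5
Total = 175 + 30 + 15 + 75 + 5 = 300.

300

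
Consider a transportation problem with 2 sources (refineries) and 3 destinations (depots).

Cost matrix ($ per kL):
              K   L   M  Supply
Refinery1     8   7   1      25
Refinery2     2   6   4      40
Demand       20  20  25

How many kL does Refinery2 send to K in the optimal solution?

20

The minimum-cost plan:
  Refinery1–M: 25 × $1 = $25
  Refinery2–K: 20 × $2 = $40
  Refinery2–L: 20 × $6 = $120
Total cost = $185.
So Refinery2→K carries 20 kL.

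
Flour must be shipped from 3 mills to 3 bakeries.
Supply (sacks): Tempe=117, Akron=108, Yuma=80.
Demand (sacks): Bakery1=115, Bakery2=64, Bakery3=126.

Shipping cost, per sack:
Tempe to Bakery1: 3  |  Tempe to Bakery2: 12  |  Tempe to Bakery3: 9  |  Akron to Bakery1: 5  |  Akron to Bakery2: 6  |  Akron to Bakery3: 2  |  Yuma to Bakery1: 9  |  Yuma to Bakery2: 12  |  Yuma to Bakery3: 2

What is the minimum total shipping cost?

993

One minimum-cost allocation:
  Tempe->Bakery1: 115 sacks
  Tempe->Bakery2: 2 sacks
  Akron->Bakery2: 62 sacks
  Akron->Bakery3: 46 sacks
  Yuma->Bakery3: 80 sacks
Total cost = 993.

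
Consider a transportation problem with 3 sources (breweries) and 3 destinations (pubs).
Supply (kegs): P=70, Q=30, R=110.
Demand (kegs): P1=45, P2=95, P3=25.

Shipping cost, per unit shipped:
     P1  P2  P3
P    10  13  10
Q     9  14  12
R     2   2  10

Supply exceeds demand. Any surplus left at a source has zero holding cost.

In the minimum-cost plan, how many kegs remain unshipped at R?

0

An optimal plan:
  P->P3: 25 kegs
  Q->P1: 30 kegs
  R->P1: 15 kegs
  R->P2: 95 kegs
Total cost = 740.
R ships 110 of its 110, leaving 0.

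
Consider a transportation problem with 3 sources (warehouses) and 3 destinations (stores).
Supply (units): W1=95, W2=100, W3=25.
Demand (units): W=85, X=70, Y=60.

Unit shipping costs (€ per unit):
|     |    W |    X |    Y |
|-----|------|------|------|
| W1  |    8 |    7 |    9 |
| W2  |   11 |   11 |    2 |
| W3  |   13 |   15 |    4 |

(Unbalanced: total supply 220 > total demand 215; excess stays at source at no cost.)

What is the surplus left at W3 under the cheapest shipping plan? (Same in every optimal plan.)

5

Minimum-cost shipments:
  W1 to W: 25 × €8 = €200
  W1 to X: 70 × €7 = €490
  W2 to W: 60 × €11 = €660
  W2 to Y: 40 × €2 = €80
  W3 to Y: 20 × €4 = €80
Total cost = €1510.
W3 ships 20 of its 25, leaving 5.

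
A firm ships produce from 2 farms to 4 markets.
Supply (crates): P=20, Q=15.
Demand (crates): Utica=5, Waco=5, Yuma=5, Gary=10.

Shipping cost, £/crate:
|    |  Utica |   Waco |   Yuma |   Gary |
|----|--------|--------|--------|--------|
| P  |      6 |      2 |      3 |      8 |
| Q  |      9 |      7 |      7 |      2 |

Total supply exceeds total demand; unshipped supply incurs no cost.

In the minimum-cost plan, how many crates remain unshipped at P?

Minimum-cost shipments:
  P to Utica: 5 crates
  P to Waco: 5 crates
  P to Yuma: 5 crates
  Q to Gary: 10 crates
Total cost = £75.
P ships 15 of its 20, leaving 5.

5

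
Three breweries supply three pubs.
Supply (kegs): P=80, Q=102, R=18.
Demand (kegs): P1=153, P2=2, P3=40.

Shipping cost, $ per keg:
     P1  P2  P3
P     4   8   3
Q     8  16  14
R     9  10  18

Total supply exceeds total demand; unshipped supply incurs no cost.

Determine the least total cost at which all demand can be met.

A cheapest plan:
  P→P1: 40 kegs
  P→P3: 40 kegs
  Q→P1: 102 kegs
  R→P1: 11 kegs
  R→P2: 2 kegs
Total cost = $1215.

1215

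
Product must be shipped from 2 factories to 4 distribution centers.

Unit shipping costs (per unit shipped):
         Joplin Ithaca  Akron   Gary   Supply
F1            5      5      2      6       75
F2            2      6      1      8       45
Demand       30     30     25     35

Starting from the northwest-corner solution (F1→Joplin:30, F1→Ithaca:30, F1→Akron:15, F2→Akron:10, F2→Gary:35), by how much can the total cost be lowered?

Current plan cost = 30·5 + 30·5 + 15·2 + 10·1 + 35·8 = 620.
Optimal plan:
  F1->Ithaca: 30 × 5 = 150
  F1->Akron: 10 × 2 = 20
  F1->Gary: 35 × 6 = 210
  F2->Joplin: 30 × 2 = 60
  F2->Akron: 15 × 1 = 15
Optimal cost = 455.
Saving = 620 − 455 = 165.

165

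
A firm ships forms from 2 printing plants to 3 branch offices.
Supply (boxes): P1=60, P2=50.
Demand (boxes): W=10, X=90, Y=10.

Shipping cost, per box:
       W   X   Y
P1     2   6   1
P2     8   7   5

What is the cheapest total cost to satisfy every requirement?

One minimum-cost allocation:
  P1 to W: 10 × 2 = 20
  P1 to X: 40 × 6 = 240
  P1 to Y: 10 × 1 = 10
  P2 to X: 50 × 7 = 350
Total = 20 + 240 + 10 + 350 = 620.
(Supply check: P1 ships 60; P2 ships 50.)

620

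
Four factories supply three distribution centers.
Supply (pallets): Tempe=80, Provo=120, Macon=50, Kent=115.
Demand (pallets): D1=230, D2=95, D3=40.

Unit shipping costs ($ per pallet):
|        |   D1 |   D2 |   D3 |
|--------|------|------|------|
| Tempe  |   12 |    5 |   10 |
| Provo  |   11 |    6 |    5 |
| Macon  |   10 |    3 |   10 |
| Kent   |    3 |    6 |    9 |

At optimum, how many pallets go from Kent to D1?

115

The minimum-cost plan:
  Tempe->D2: 80 × $5 = $400
  Provo->D1: 80 × $11 = $880
  Provo->D3: 40 × $5 = $200
  Macon->D1: 35 × $10 = $350
  Macon->D2: 15 × $3 = $45
  Kent->D1: 115 × $3 = $345
Total cost = $2220.
So Kent→D1 carries 115 pallets.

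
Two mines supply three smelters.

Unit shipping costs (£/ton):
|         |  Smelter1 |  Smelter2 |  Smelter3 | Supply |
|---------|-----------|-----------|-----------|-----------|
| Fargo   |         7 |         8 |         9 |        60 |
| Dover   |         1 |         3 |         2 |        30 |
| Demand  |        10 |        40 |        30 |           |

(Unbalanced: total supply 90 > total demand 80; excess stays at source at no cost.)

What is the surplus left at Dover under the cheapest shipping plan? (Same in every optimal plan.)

Minimum-cost shipments:
  Fargo→Smelter1: 10 × £7 = £70
  Fargo→Smelter2: 40 × £8 = £320
  Dover→Smelter3: 30 × £2 = £60
Total cost = £450.
Dover ships 30 of its 30, leaving 0.

0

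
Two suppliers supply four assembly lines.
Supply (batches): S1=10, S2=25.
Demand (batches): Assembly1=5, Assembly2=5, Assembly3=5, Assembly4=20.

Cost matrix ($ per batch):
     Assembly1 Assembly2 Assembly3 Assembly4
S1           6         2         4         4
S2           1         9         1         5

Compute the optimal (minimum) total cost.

115

A cheapest plan:
  S1→Assembly2: 5 batches
  S1→Assembly4: 5 batches
  S2→Assembly1: 5 batches
  S2→Assembly3: 5 batches
  S2→Assembly4: 15 batches
Total cost = $115.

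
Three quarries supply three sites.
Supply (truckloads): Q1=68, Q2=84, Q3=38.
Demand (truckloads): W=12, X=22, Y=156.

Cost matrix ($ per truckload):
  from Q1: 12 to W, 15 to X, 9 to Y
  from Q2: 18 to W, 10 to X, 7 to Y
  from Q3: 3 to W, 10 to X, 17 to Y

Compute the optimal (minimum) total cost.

1524

Optimal allocation:
  Q1 to Y: 68 truckloads
  Q2 to Y: 84 truckloads
  Q3 to W: 12 truckloads
  Q3 to X: 22 truckloads
  Q3 to Y: 4 truckloads
Total cost = $1524.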